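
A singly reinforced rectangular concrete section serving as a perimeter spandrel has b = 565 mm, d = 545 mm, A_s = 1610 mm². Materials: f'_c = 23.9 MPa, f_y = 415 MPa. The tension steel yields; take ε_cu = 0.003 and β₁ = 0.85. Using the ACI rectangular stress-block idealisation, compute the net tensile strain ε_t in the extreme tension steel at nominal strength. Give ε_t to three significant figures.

a = A_s f_y/(0.85 f'_c b) = 58.21 mm.
β₁ = 0.85, so c = a/β₁ = 58.21/0.85 = 68.48 mm.
From the linear strain diagram with ε_cu = 0.003: ε_t = 0.003 (d − c)/c = 0.003 × (545 − 68.48)/68.48 = 0.0209.
Since ε_t ≥ 0.005, the section is tension-controlled.

ε_t ≈ 0.0209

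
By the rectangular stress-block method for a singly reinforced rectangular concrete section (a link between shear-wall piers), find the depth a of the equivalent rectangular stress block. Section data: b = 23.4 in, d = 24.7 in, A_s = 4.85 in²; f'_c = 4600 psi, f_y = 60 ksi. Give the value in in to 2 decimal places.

a ≈ 3.18 in

T = A_s f_y = 4.85 × 60 = 291 kips.
a = T/(0.85 f'_c b) = 291/(0.85 × 4.6 × 23.4) = 3.18 in.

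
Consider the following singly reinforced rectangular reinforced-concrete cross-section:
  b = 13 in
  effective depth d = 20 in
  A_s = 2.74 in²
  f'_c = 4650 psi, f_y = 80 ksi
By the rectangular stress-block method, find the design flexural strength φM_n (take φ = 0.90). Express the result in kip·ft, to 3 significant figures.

φM_n ≈ 294 kip·ft

T = A_s f_y = 2.74 × 80 = 219.2 kips.
a = T/(0.85 f'_c b) = 219.2/(0.85 × 4.65 × 13) = 4.266 in.
M_n = T(d − a/2) = 219.2 × (20 − 2.133) = 3916.4 kip·in = 3916.4/12 = 326.37 kip·ft.
φM_n = 0.90 × 326.37 = 293.73 kip·ft.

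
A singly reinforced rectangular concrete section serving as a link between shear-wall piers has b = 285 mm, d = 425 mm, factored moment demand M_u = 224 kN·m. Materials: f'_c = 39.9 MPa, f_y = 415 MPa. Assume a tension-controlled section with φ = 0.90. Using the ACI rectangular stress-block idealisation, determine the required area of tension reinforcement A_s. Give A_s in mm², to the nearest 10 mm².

A_s ≈ 1530 mm²

M_n = M_u/φ = 224/0.90 = 248.889 kN·m.
With M_n = 0.85 f'_c a b (d − a/2), solve the quadratic for a:
a = d − √(d² − 2M_n/(0.85 f'_c b)) = 425 − √(425² − 2 × 248.889×10⁶/(0.85 × 39.9 × 285)) = 65.66 mm.
A_s = 0.85 f'_c a b / f_y = 0.85 × 39.9 × 65.66 × 285 / 415 = 1529.3 mm².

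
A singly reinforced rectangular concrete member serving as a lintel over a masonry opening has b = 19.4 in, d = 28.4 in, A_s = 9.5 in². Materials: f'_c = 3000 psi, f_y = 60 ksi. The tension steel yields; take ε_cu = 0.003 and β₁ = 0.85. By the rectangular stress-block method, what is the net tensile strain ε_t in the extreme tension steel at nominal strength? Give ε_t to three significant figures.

ε_t ≈ 0.00329

a = A_s f_y/(0.85 f'_c b) = 11.522 in.
β₁ = 0.85, so c = a/β₁ = 11.522/0.85 = 13.555 in.
From the linear strain diagram with ε_cu = 0.003: ε_t = 0.003 (d − c)/c = 0.003 × (28.4 − 13.555)/13.555 = 0.00329.
ε_t < 0.004 — the section is over-reinforced for flexure under ACI limits.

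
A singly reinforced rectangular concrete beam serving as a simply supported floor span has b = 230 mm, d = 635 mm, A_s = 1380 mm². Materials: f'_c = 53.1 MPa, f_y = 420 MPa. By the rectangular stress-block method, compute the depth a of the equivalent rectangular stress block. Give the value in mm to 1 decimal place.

T = A_s f_y = 1380 × 420 = 579600 N = 579.6 kN.
Setting C = 0.85 f'_c a b equal to T: a = 579600/(0.85 × 53.1 × 230) = 55.8 mm.

a ≈ 55.8 mm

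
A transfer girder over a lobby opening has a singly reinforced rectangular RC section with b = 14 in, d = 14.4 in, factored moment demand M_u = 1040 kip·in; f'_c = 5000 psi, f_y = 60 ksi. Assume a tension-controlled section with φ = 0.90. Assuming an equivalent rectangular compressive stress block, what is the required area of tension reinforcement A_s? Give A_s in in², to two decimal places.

A_s ≈ 1.41 in²

M_n = M_u/φ = 1040/0.90 = 1155.56 kip·in.
From M_n = 0.85 f'_c a b (d − a/2):
a = d − √(d² − 2M_n/(0.85 f'_c b)) = 14.4 − √(14.4² − 2 × 1155.56/(0.85 × 5 × 14)) = 1.419 in.
A_s = 0.85 f'_c a b / f_y = 0.85 × 5 × 1.419 × 14 / 60 = 1.407 in².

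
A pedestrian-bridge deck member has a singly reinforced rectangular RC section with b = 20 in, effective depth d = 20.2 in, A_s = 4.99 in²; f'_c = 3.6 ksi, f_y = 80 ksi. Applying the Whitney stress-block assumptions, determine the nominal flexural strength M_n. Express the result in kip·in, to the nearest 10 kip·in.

T = A_s f_y = 4.99 × 80 = 399.2 kips.
a = T/(0.85 f'_c b) = 399.2/(0.85 × 3.6 × 20) = 6.523 in.
M_n = T(d − a/2) = 399.2 × (20.2 − 3.2615) = 6761.8 kip·in.

M_n ≈ 6760 kip·in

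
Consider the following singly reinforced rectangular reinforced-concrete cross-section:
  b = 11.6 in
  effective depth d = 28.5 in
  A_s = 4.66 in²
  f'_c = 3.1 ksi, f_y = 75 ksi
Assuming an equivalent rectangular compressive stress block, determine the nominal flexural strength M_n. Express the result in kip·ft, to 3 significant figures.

T = A_s f_y = 4.66 × 75 = 349.5 kips.
a = T/(0.85 f'_c b) = 349.5/(0.85 × 3.1 × 11.6) = 11.434 in.
M_n = T(d − a/2) = 349.5 × (28.5 − 5.717) = 7962.7 kip·in = 7962.7/12 = 663.56 kip·ft.

M_n ≈ 664 kip·ft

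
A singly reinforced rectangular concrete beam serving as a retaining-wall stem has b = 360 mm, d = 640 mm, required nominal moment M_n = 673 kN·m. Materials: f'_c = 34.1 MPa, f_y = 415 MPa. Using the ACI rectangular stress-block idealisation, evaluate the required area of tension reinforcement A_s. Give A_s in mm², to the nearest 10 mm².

A_s ≈ 2770 mm²

With M_n = 0.85 f'_c a b (d − a/2), solve the quadratic for a:
a = d − √(d² − 2M_n/(0.85 f'_c b)) = 640 − √(640² − 2 × 673×10⁶/(0.85 × 34.1 × 360)) = 110.28 mm.
A_s = 0.85 f'_c a b / f_y = 0.85 × 34.1 × 110.28 × 360 / 415 = 2772.8 mm².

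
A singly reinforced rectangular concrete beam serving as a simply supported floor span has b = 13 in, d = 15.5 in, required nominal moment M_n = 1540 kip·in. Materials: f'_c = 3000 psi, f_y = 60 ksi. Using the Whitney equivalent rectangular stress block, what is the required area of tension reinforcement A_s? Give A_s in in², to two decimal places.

From M_n = 0.85 f'_c a b (d − a/2):
a = d − √(d² − 2M_n/(0.85 f'_c b)) = 15.5 − √(15.5² − 2 × 1540/(0.85 × 3 × 13)) = 3.362 in.
A_s = 0.85 f'_c a b / f_y = 0.85 × 3 × 3.362 × 13 / 60 = 1.858 in².

A_s ≈ 1.86 in²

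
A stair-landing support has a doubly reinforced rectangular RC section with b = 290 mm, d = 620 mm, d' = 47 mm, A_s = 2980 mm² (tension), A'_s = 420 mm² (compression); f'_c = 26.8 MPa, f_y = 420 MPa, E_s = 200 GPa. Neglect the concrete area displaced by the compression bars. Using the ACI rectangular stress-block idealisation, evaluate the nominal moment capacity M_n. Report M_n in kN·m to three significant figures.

Assume both tension and compression steel yield.
Net tension couple steel: A_s − A'_s = 2560 mm².
a = (A_s − A'_s) f_y / (0.85 f'_c b) = 1075200/(0.85 × 26.8 × 290) = 162.76 mm.
c = a/β₁ = 162.76/0.85 = 191.48 mm; ε'_s = 0.003(c − d')/c = 0.0023 ≥ f_y/E_s = 0.0021, so compression steel does yield.
M_n = (A_s − A'_s) f_y (d − a/2) + A'_s f_y (d − d') = [1075200 × (620 − 81.38) + 176400 × (620 − 47)] × 10⁻⁶ = 579.12 + 101.08 = 680.20 kN·m.

M_n ≈ 680 kN·m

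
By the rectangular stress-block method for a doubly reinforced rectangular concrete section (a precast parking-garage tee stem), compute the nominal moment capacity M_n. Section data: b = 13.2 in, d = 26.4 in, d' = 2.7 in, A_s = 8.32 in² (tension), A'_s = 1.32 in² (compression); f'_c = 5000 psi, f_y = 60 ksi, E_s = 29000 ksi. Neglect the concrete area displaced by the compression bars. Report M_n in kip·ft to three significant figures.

Assume both steels yield.
a = (A_s − A'_s) f_y/(0.85 f'_c b) = (8.32 − 1.32) × 60/(0.85 × 5 × 13.2) = 7.487 in.
c = a/β₁ = 7.487/0.8 = 9.359 in; ε'_s = 0.003(c − d')/c = 0.0021 ≥ ε_y = 0.0021, so the compression steel yields.
M_n = (A_s − A'_s) f_y (d − a/2) + A'_s f_y (d − d') = 420 × (26.4 − 3.7435) + 79.2 × (26.4 − 2.7) = 9515.7 + 1877.0 = 11392.7 kip·in = 11392.7/12 = 949.39 kip·ft.

M_n ≈ 949 kip·ft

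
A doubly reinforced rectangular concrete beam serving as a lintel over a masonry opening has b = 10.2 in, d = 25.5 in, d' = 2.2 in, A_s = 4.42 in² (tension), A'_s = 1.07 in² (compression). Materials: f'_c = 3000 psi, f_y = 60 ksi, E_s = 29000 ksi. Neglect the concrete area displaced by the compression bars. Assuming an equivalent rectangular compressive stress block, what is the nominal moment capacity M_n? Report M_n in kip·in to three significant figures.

Assume both steels yield.
a = (A_s − A'_s) f_y/(0.85 f'_c b) = (4.42 − 1.07) × 60/(0.85 × 3 × 10.2) = 7.728 in.
c = a/β₁ = 7.728/0.85 = 9.092 in; ε'_s = 0.003(c − d')/c = 0.0023 ≥ ε_y = 0.0021, so the compression steel yields.
M_n = (A_s − A'_s) f_y (d − a/2) + A'_s f_y (d − d') = 201 × (25.5 − 3.864) + 64.2 × (25.5 − 2.2) = 4348.8 + 1495.9 = 5844.7 kip·in.

M_n ≈ 5840 kip·in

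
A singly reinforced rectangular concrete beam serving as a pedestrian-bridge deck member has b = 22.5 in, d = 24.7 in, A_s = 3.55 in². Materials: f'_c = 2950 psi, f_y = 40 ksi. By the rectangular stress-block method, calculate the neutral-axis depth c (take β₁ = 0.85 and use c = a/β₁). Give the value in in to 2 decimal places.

T = A_s f_y = 3.55 × 40 = 142 kips.
a = T/(0.85 f'_c b) = 142/(0.85 × 2.95 × 22.5) = 2.5169 in.
With β₁ = 0.85, c = a/β₁ = 2.5169/0.85 = 2.96 in.

c ≈ 2.96 in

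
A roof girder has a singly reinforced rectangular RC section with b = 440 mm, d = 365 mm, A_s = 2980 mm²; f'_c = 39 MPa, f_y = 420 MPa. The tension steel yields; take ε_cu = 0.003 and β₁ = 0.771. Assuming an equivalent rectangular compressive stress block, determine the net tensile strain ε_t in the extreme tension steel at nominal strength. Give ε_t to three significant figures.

ε_t ≈ 0.00684

a = A_s f_y/(0.85 f'_c b) = 85.81 mm.
β₁ = 0.771, so c = a/β₁ = 85.81/0.771 = 111.30 mm.
From the linear strain diagram with ε_cu = 0.003: ε_t = 0.003 (d − c)/c = 0.003 × (365 − 111.30)/111.30 = 0.00684.
Since ε_t ≥ 0.005, the section is tension-controlled.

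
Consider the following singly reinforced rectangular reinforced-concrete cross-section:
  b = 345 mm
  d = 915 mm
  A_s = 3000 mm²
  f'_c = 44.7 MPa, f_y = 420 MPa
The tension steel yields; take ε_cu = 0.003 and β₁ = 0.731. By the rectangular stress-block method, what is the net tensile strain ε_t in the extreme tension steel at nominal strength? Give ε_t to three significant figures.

a = A_s f_y/(0.85 f'_c b) = 96.12 mm.
β₁ = 0.731, so c = a/β₁ = 96.12/0.731 = 131.49 mm.
From the linear strain diagram with ε_cu = 0.003: ε_t = 0.003 (d − c)/c = 0.003 × (915 − 131.49)/131.49 = 0.0179.
Since ε_t ≥ 0.005, the section is tension-controlled.

ε_t ≈ 0.0179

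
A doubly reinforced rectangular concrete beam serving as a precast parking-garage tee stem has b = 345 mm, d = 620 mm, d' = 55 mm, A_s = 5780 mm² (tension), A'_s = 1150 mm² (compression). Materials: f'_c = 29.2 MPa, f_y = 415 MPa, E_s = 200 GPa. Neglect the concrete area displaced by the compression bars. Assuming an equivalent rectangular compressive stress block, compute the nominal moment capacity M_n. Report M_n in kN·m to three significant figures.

M_n ≈ 1250 kN·m

Assume both tension and compression steel yield.
Net tension couple steel: A_s − A'_s = 4630 mm².
a = (A_s − A'_s) f_y / (0.85 f'_c b) = 1921450/(0.85 × 29.2 × 345) = 224.39 mm.
c = a/β₁ = 224.39/0.841 = 266.81 mm; ε'_s = 0.003(c − d')/c = 0.0024 ≥ f_y/E_s = 0.0021, so compression steel does yield.
M_n = (A_s − A'_s) f_y (d − a/2) + A'_s f_y (d − d') = [1921450 × (620 − 112.195) + 477250 × (620 − 55)] × 10⁻⁶ = 975.72 + 269.65 = 1245.37 kN·m.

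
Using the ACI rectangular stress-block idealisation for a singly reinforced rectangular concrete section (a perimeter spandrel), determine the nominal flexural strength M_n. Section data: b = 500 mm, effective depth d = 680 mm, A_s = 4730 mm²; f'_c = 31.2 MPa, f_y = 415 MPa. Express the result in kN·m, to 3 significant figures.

T = A_s f_y = 4730 × 415 = 1962950 N = 1962.95 kN.
From C = T: a = T/(0.85 f'_c b) = 1962950/(0.85 × 31.2 × 500) = 148.04 mm.
M_n = T(d − a/2) = 1962.95 kN × (680 − 74.02) mm = 1189.51 kN·m.

M_n ≈ 1190 kN·m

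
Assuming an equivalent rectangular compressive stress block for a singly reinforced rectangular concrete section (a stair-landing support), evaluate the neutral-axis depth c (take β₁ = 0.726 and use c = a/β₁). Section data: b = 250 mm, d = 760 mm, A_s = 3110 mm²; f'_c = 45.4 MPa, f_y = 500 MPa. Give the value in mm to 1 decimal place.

c ≈ 222.0 mm

T = A_s f_y = 3110 × 500 = 1555000 N = 1555 kN.
Setting C = 0.85 f'_c a b equal to T: a = 1555000/(0.85 × 45.4 × 250) = 161.182 mm.
With β₁ = 0.726, c = a/β₁ = 161.182/0.726 = 222.0 mm.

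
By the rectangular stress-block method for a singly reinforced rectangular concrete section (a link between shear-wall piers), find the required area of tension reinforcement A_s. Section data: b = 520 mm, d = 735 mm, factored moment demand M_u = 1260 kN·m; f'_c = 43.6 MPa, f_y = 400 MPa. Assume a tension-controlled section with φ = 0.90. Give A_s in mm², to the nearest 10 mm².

M_n = M_u/φ = 1260/0.90 = 1400 kN·m.
With M_n = 0.85 f'_c a b (d − a/2), solve the quadratic for a:
a = d − √(d² − 2M_n/(0.85 f'_c b)) = 735 − √(735² − 2 × 1400×10⁶/(0.85 × 43.6 × 520)) = 106.57 mm.
A_s = 0.85 f'_c a b / f_y = 0.85 × 43.6 × 106.57 × 520 / 400 = 5134.3 mm².

A_s ≈ 5130 mm²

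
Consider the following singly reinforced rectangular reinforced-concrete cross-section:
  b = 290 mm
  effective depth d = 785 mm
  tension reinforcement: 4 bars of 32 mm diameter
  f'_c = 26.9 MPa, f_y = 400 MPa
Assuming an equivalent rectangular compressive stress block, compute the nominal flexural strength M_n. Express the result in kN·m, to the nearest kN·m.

M_n ≈ 885 kN·m

A_s = 4 × 804 = 3216 mm².
T = A_s f_y = 3216 × 400 = 1286400 N = 1286.4 kN.
From C = T: a = T/(0.85 f'_c b) = 1286400/(0.85 × 26.9 × 290) = 194.00 mm.
M_n = T(d − a/2) = 1286.4 kN × (785 − 97) mm = 885.04 kN·m.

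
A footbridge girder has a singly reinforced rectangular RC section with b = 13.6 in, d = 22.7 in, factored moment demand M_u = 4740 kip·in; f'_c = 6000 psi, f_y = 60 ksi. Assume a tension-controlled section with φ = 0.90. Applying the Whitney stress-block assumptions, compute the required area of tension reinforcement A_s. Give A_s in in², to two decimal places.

M_n = M_u/φ = 4740/0.90 = 5266.67 kip·in.
From M_n = 0.85 f'_c a b (d − a/2):
a = d − √(d² − 2M_n/(0.85 f'_c b)) = 22.7 − √(22.7² − 2 × 5266.67/(0.85 × 6 × 13.6)) = 3.636 in.
A_s = 0.85 f'_c a b / f_y = 0.85 × 6 × 3.636 × 13.6 / 60 = 4.203 in².

A_s ≈ 4.20 in²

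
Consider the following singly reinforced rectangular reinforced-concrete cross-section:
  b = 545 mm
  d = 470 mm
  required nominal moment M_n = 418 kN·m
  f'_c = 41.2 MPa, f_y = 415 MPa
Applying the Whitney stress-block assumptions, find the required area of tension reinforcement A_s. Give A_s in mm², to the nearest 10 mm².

A_s ≈ 2260 mm²

With M_n = 0.85 f'_c a b (d − a/2), solve the quadratic for a:
a = d − √(d² − 2M_n/(0.85 f'_c b)) = 470 − √(470² − 2 × 418×10⁶/(0.85 × 41.2 × 545)) = 49.17 mm.
A_s = 0.85 f'_c a b / f_y = 0.85 × 41.2 × 49.17 × 545 / 415 = 2261.3 mm².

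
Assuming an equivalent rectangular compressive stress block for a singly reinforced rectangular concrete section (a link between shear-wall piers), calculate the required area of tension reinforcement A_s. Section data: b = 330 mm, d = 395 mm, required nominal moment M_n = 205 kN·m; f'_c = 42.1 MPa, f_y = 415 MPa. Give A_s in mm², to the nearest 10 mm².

A_s ≈ 1330 mm²

With M_n = 0.85 f'_c a b (d − a/2), solve the quadratic for a:
a = d − √(d² − 2M_n/(0.85 f'_c b)) = 395 − √(395² − 2 × 205×10⁶/(0.85 × 42.1 × 330)) = 46.71 mm.
A_s = 0.85 f'_c a b / f_y = 0.85 × 42.1 × 46.71 × 330 / 415 = 1329.2 mm².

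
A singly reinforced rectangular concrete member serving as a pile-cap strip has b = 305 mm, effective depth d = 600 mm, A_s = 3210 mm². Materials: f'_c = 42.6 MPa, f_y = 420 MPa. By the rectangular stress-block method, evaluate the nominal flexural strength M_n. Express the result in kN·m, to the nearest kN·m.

T = A_s f_y = 3210 × 420 = 1348200 N = 1348.2 kN.
From C = T: a = T/(0.85 f'_c b) = 1348200/(0.85 × 42.6 × 305) = 122.07 mm.
M_n = T(d − a/2) = 1348.2 kN × (600 − 61.035) mm = 726.63 kN·m.

M_n ≈ 727 kN·m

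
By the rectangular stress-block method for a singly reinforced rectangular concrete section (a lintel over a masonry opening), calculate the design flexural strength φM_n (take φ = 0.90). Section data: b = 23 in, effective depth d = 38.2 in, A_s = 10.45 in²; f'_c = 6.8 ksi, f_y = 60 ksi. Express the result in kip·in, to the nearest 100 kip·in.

T = A_s f_y = 10.45 × 60 = 627 kips.
a = T/(0.85 f'_c b) = 627/(0.85 × 6.8 × 23) = 4.716 in.
M_n = T(d − a/2) = 627 × (38.2 − 2.358) = 22472.9 kip·in.
φM_n = 0.90 × 22472.9 = 20225.6 kip·in.

φM_n ≈ 20200 kip·in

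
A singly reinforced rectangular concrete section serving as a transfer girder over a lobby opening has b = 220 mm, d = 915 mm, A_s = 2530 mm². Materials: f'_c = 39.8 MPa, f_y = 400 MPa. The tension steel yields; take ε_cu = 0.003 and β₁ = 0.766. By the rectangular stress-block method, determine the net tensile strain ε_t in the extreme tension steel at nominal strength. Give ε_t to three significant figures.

ε_t ≈ 0.0125

a = A_s f_y/(0.85 f'_c b) = 135.97 mm.
β₁ = 0.766, so c = a/β₁ = 135.97/0.766 = 177.51 mm.
From the linear strain diagram with ε_cu = 0.003: ε_t = 0.003 (d − c)/c = 0.003 × (915 − 177.51)/177.51 = 0.0125.
Since ε_t ≥ 0.005, the section is tension-controlled.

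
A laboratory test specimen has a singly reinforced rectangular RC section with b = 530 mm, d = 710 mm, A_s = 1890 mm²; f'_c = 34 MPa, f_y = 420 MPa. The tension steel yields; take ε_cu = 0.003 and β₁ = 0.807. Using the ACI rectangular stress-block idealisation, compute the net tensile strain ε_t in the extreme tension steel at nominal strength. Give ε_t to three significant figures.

a = A_s f_y/(0.85 f'_c b) = 51.82 mm.
β₁ = 0.807, so c = a/β₁ = 51.82/0.807 = 64.21 mm.
From the linear strain diagram with ε_cu = 0.003: ε_t = 0.003 (d − c)/c = 0.003 × (710 − 64.21)/64.21 = 0.0302.
Since ε_t ≥ 0.005, the section is tension-controlled.

ε_t ≈ 0.0302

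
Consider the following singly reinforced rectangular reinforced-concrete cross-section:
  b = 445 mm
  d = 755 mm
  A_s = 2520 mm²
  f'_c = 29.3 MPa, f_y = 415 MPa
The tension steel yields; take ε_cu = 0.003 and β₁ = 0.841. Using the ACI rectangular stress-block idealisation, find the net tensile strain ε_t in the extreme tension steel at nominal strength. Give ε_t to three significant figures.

ε_t ≈ 0.0172

a = A_s f_y/(0.85 f'_c b) = 94.36 mm.
β₁ = 0.841, so c = a/β₁ = 94.36/0.841 = 112.20 mm.
From the linear strain diagram with ε_cu = 0.003: ε_t = 0.003 (d − c)/c = 0.003 × (755 − 112.20)/112.20 = 0.0172.
Since ε_t ≥ 0.005, the section is tension-controlled.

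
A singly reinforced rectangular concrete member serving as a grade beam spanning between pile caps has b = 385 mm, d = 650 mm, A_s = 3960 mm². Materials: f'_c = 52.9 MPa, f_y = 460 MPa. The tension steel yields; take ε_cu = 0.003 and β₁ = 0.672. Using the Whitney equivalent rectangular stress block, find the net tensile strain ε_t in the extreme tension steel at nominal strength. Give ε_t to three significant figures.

ε_t ≈ 0.00945

a = A_s f_y/(0.85 f'_c b) = 105.22 mm.
β₁ = 0.672, so c = a/β₁ = 105.22/0.672 = 156.58 mm.
From the linear strain diagram with ε_cu = 0.003: ε_t = 0.003 (d − c)/c = 0.003 × (650 − 156.58)/156.58 = 0.00945.
Since ε_t ≥ 0.005, the section is tension-controlled.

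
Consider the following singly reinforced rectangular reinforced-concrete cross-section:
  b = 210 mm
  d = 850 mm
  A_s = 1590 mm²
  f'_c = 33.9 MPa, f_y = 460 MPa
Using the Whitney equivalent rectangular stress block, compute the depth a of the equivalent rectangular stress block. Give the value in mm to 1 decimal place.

a ≈ 120.9 mm

T = A_s f_y = 1590 × 460 = 731400 N = 731.4 kN.
Setting C = 0.85 f'_c a b equal to T: a = 731400/(0.85 × 33.9 × 210) = 120.9 mm.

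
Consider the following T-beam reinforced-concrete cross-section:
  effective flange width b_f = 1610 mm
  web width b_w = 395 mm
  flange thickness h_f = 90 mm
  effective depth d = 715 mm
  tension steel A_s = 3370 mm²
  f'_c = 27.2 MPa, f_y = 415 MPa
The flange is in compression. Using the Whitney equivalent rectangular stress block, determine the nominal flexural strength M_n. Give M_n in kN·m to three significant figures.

Tension: T = A_s f_y = 3370 × 415 = 1398550 N.
Try a within the flange: a = T/(0.85 f'_c b_f) = 1398550/(0.85 × 27.2 × 1610) = 37.57 mm.
Since a = 37.57 ≤ h_f = 90 mm, the stress block lies entirely in the flange; analyse as a rectangular beam of width b_f.
M_n = T(d − a/2) = 1398550 × (715 − 18.785) = 973.69 × 10⁶ N·mm.
M_n = 973.69 kN·m.

M_n ≈ 974 kN·m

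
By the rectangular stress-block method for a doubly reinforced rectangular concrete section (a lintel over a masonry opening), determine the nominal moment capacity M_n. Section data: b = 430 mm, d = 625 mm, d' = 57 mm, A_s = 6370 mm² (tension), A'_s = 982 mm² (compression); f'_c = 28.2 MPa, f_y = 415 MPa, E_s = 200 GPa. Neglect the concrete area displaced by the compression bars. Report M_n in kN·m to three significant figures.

Assume both tension and compression steel yield.
Net tension couple steel: A_s − A'_s = 5388 mm².
a = (A_s − A'_s) f_y / (0.85 f'_c b) = 2236020/(0.85 × 28.2 × 430) = 216.94 mm.
c = a/β₁ = 216.94/0.849 = 255.52 mm; ε'_s = 0.003(c − d')/c = 0.0023 ≥ f_y/E_s = 0.0021, so compression steel does yield.
M_n = (A_s − A'_s) f_y (d − a/2) + A'_s f_y (d − d') = [2236020 × (625 − 108.47) + 407530 × (625 − 57)] × 10⁻⁶ = 1154.97 + 231.48 = 1386.45 kN·m.

M_n ≈ 1390 kN·m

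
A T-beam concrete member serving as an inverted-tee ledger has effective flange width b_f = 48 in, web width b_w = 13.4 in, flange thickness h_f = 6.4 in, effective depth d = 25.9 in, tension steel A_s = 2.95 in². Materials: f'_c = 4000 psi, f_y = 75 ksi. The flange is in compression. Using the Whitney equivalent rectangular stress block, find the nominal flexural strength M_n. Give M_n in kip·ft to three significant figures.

Tension: T = A_s f_y = 2.95 × 75 = 221.25 kips.
Try a within the flange: a = T/(0.85 f'_c b_f) = 221.25/(0.85 × 4 × 48) = 1.356 in.
Since a = 1.356 ≤ h_f = 6.4 in, the stress block lies entirely in the flange; analyse as a rectangular beam of width b_f.
M_n = T(d − a/2) = 221.25 × (25.9 − 0.678) = 5580.4 kip·in.
M_n = 5580.4/12 = 465.03 kip·ft.

M_n ≈ 465 kip·ft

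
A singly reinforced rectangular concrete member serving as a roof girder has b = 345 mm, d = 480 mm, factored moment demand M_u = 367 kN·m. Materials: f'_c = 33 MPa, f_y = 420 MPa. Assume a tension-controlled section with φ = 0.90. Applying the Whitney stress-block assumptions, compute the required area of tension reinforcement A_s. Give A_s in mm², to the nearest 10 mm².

A_s ≈ 2250 mm²

M_n = M_u/φ = 367/0.90 = 407.778 kN·m.
With M_n = 0.85 f'_c a b (d − a/2), solve the quadratic for a:
a = d − √(d² − 2M_n/(0.85 f'_c b)) = 480 − √(480² − 2 × 407.778×10⁶/(0.85 × 33 × 345)) = 97.74 mm.
A_s = 0.85 f'_c a b / f_y = 0.85 × 33 × 97.74 × 345 / 420 = 2252.0 mm².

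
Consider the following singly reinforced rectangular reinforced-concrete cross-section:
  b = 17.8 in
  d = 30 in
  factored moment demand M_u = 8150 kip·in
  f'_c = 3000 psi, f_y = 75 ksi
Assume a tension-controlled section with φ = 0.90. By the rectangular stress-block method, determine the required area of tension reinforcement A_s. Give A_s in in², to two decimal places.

M_n = M_u/φ = 8150/0.90 = 9055.56 kip·in.
From M_n = 0.85 f'_c a b (d − a/2):
a = d − √(d² − 2M_n/(0.85 f'_c b)) = 30 − √(30² − 2 × 9055.56/(0.85 × 3 × 17.8)) = 7.617 in.
A_s = 0.85 f'_c a b / f_y = 0.85 × 3 × 7.617 × 17.8 / 75 = 4.610 in².

A_s ≈ 4.61 in²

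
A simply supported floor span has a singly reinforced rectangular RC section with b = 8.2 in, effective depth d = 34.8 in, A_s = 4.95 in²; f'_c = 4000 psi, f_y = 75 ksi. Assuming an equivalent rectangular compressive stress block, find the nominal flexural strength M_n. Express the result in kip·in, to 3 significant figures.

M_n ≈ 10400 kip·in

T = A_s f_y = 4.95 × 75 = 371.25 kips.
a = T/(0.85 f'_c b) = 371.25/(0.85 × 4 × 8.2) = 13.316 in.
M_n = T(d − a/2) = 371.25 × (34.8 − 6.658) = 10447.7 kip·in.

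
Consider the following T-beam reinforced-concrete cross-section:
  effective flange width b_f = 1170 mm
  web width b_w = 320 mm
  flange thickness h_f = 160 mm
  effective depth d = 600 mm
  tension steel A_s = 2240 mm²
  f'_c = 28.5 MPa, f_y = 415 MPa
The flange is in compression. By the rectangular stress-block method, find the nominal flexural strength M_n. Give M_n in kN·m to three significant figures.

Tension: T = A_s f_y = 2240 × 415 = 929600 N.
Try a within the flange: a = T/(0.85 f'_c b_f) = 929600/(0.85 × 28.5 × 1170) = 32.80 mm.
Since a = 32.80 ≤ h_f = 160 mm, the stress block lies entirely in the flange; analyse as a rectangular beam of width b_f.
M_n = T(d − a/2) = 929600 × (600 − 16.4) = 542.51 × 10⁶ N·mm.
M_n = 542.51 kN·m.

M_n ≈ 543 kN·m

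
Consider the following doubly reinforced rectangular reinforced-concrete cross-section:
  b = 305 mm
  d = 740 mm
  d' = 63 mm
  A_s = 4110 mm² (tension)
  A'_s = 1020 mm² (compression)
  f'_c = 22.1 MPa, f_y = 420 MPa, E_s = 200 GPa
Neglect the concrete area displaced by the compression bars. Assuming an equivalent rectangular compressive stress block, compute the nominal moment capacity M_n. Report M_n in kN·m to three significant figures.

M_n ≈ 1100 kN·m

Assume both tension and compression steel yield.
Net tension couple steel: A_s − A'_s = 3090 mm².
a = (A_s − A'_s) f_y / (0.85 f'_c b) = 1297800/(0.85 × 22.1 × 305) = 226.51 mm.
c = a/β₁ = 226.51/0.85 = 266.48 mm; ε'_s = 0.003(c − d')/c = 0.0023 ≥ f_y/E_s = 0.0021, so compression steel does yield.
M_n = (A_s − A'_s) f_y (d − a/2) + A'_s f_y (d − d') = [1297800 × (740 − 113.255) + 428400 × (740 − 63)] × 10⁻⁶ = 813.39 + 290.03 = 1103.42 kN·m.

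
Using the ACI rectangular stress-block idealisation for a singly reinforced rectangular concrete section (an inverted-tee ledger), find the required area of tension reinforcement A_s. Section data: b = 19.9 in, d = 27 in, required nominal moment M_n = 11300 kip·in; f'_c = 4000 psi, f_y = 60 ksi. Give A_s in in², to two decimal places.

A_s ≈ 8.04 in²

From M_n = 0.85 f'_c a b (d − a/2):
a = d − √(d² − 2M_n/(0.85 f'_c b)) = 27 − √(27² − 2 × 11300/(0.85 × 4 × 19.9)) = 7.126 in.
A_s = 0.85 f'_c a b / f_y = 0.85 × 4 × 7.126 × 19.9 / 60 = 8.036 in².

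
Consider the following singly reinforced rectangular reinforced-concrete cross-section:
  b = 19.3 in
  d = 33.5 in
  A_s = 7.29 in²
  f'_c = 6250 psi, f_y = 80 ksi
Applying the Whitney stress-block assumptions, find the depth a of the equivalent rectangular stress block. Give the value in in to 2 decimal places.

a ≈ 5.69 in

T = A_s f_y = 7.29 × 80 = 583.2 kips.
a = T/(0.85 f'_c b) = 583.2/(0.85 × 6.25 × 19.3) = 5.69 in.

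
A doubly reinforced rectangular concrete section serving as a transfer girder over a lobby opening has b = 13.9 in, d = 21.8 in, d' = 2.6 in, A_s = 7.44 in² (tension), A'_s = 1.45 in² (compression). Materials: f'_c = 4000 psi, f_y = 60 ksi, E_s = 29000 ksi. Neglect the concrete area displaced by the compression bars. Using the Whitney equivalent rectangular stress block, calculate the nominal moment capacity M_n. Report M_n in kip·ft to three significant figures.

M_n ≈ 678 kip·ft

Assume both steels yield.
a = (A_s − A'_s) f_y/(0.85 f'_c b) = (7.44 − 1.45) × 60/(0.85 × 4 × 13.9) = 7.605 in.
c = a/β₁ = 7.605/0.85 = 8.947 in; ε'_s = 0.003(c − d')/c = 0.0021 ≥ ε_y = 0.0021, so the compression steel yields.
M_n = (A_s − A'_s) f_y (d − a/2) + A'_s f_y (d − d') = 359.4 × (21.8 − 3.8025) + 87 × (21.8 − 2.6) = 6468.3 + 1670.4 = 8138.7 kip·in = 8138.7/12 = 678.23 kip·ft.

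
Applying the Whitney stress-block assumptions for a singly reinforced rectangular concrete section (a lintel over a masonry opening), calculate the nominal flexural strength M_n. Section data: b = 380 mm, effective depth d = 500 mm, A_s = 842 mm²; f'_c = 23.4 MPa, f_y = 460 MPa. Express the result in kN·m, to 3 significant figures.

M_n ≈ 184 kN·m

T = A_s f_y = 842 × 460 = 387320 N = 387.32 kN.
From C = T: a = T/(0.85 f'_c b) = 387320/(0.85 × 23.4 × 380) = 51.25 mm.
M_n = T(d − a/2) = 387.32 kN × (500 − 25.625) mm = 183.73 kN·m.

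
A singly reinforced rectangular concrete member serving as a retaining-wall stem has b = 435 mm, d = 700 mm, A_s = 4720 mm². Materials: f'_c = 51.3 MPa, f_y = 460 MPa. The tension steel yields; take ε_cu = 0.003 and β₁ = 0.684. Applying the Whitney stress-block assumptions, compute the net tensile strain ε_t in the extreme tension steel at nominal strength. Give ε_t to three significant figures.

a = A_s f_y/(0.85 f'_c b) = 114.47 mm.
β₁ = 0.684, so c = a/β₁ = 114.47/0.684 = 167.35 mm.
From the linear strain diagram with ε_cu = 0.003: ε_t = 0.003 (d − c)/c = 0.003 × (700 − 167.35)/167.35 = 0.00955.
Since ε_t ≥ 0.005, the section is tension-controlled.

ε_t ≈ 0.00955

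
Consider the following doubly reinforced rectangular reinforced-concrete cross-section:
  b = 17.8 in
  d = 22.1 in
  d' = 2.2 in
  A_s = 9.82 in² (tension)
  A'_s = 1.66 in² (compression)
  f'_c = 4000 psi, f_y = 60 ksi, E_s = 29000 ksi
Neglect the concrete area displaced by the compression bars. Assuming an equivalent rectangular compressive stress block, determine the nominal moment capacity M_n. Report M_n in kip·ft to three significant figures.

Assume both steels yield.
a = (A_s − A'_s) f_y/(0.85 f'_c b) = (9.82 − 1.66) × 60/(0.85 × 4 × 17.8) = 8.090 in.
c = a/β₁ = 8.090/0.85 = 9.518 in; ε'_s = 0.003(c − d')/c = 0.0023 ≥ ε_y = 0.0021, so the compression steel yields.
M_n = (A_s − A'_s) f_y (d − a/2) + A'_s f_y (d − d') = 489.6 × (22.1 − 4.045) + 99.6 × (22.1 − 2.2) = 8839.7 + 1982.0 = 10821.7 kip·in = 10821.7/12 = 901.81 kip·ft.

M_n ≈ 902 kip·ft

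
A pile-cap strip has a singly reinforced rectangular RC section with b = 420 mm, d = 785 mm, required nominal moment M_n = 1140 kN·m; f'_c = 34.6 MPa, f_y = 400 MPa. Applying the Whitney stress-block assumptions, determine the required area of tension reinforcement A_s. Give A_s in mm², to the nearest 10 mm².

A_s ≈ 3950 mm²

With M_n = 0.85 f'_c a b (d − a/2), solve the quadratic for a:
a = d − √(d² − 2M_n/(0.85 f'_c b)) = 785 − √(785² − 2 × 1140×10⁶/(0.85 × 34.6 × 420)) = 128.00 mm.
A_s = 0.85 f'_c a b / f_y = 0.85 × 34.6 × 128.00 × 420 / 400 = 3952.7 mm².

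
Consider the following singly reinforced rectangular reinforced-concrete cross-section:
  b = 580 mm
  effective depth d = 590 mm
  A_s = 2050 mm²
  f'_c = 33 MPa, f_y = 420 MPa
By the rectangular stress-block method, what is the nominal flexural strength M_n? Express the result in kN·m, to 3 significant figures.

M_n ≈ 485 kN·m

T = A_s f_y = 2050 × 420 = 861000 N = 861 kN.
From C = T: a = T/(0.85 f'_c b) = 861000/(0.85 × 33 × 580) = 52.92 mm.
M_n = T(d − a/2) = 861 kN × (590 − 26.46) mm = 485.21 kN·m.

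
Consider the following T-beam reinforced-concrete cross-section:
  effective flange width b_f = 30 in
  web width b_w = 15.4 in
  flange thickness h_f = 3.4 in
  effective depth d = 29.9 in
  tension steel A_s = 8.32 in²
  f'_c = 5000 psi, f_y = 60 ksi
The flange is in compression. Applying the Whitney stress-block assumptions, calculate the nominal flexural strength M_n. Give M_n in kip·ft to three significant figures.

Tension: T = A_s f_y = 8.32 × 60 = 499.2 kips.
Try a within the flange: a = T/(0.85 f'_c b_f) = 499.2/(0.85 × 5 × 30) = 3.915 in.
a = 3.915 > h_f = 3.4 in: the block extends into the web. Split into flange-overhang and web parts.
C_f = 0.85 f'_c (b_f − b_w) h_f = 0.85 × 5 × (30 − 15.4) × 3.4 = 211.0 kips.
Remaining web compression depth: a_w = (T − C_f)/(0.85 f'_c b_w) = (499.2 − 211.0)/(0.85 × 5 × 15.4) = 4.403 in.
M_n = C_f(d − h_f/2) + (T − C_f)(d − a_w/2) = 211.0 × (29.9 − 1.7) + 288.2 × (29.9 − 2.2015) = 5950.2 + 7982.7 = 13932.9 kip·in.
M_n = 13932.9/12 = 1161.08 kip·ft.

M_n ≈ 1160 kip·ft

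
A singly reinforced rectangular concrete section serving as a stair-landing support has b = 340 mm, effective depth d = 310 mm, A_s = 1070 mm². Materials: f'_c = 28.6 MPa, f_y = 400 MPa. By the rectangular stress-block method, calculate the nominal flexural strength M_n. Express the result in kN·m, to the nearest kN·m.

M_n ≈ 122 kN·m

T = A_s f_y = 1070 × 400 = 428000 N = 428 kN.
From C = T: a = T/(0.85 f'_c b) = 428000/(0.85 × 28.6 × 340) = 51.78 mm.
M_n = T(d − a/2) = 428 kN × (310 − 25.89) mm = 121.60 kN·m.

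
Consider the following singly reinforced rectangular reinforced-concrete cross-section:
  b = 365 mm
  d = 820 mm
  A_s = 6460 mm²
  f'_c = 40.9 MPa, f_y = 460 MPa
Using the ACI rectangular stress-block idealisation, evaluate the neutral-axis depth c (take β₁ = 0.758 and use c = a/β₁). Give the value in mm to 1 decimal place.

c ≈ 308.9 mm

T = A_s f_y = 6460 × 460 = 2971600 N = 2971.6 kN.
Setting C = 0.85 f'_c a b equal to T: a = 2971600/(0.85 × 40.9 × 365) = 234.183 mm.
With β₁ = 0.758, c = a/β₁ = 234.183/0.758 = 308.9 mm.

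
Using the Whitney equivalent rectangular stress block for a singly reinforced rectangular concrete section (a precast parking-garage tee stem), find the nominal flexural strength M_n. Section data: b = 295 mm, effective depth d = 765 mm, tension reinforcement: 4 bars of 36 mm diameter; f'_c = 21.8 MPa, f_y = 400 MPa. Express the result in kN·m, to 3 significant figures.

A_s = 4 × 1018 = 4072 mm².
T = A_s f_y = 4072 × 400 = 1628800 N = 1628.8 kN.
From C = T: a = T/(0.85 f'_c b) = 1628800/(0.85 × 21.8 × 295) = 297.97 mm.
M_n = T(d − a/2) = 1628.8 kN × (765 − 148.985) mm = 1003.37 kN·m.

M_n ≈ 1000 kN·m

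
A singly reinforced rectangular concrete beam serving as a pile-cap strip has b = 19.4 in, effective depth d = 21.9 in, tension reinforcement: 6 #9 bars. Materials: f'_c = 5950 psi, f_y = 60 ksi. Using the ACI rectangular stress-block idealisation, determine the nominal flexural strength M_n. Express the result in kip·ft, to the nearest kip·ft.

M_n ≈ 602 kip·ft

A_s = 6 × 1 = 6 in².
T = A_s f_y = 6 × 60 = 360 kips.
a = T/(0.85 f'_c b) = 360/(0.85 × 5.95 × 19.4) = 3.669 in.
M_n = T(d − a/2) = 360 × (21.9 − 1.8345) = 7223.6 kip·in = 7223.6/12 = 601.97 kip·ft.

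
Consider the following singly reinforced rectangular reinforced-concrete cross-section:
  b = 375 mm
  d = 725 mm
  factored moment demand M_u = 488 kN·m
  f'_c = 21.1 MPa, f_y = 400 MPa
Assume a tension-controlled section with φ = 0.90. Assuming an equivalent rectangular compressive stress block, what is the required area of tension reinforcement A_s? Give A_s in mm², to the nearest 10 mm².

M_n = M_u/φ = 488/0.90 = 542.222 kN·m.
With M_n = 0.85 f'_c a b (d − a/2), solve the quadratic for a:
a = d − √(d² − 2M_n/(0.85 f'_c b)) = 725 − √(725² − 2 × 542.222×10⁶/(0.85 × 21.1 × 375)) = 121.36 mm.
A_s = 0.85 f'_c a b / f_y = 0.85 × 21.1 × 121.36 × 375 / 400 = 2040.6 mm².

A_s ≈ 2040 mm²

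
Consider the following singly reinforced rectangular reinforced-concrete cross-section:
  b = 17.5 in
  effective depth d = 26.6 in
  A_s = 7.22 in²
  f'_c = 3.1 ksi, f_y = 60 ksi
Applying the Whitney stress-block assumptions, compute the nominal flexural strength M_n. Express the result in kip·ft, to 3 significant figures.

M_n ≈ 791 kip·ft

T = A_s f_y = 7.22 × 60 = 433.2 kips.
a = T/(0.85 f'_c b) = 433.2/(0.85 × 3.1 × 17.5) = 9.394 in.
M_n = T(d − a/2) = 433.2 × (26.6 − 4.697) = 9488.4 kip·in = 9488.4/12 = 790.70 kip·ft.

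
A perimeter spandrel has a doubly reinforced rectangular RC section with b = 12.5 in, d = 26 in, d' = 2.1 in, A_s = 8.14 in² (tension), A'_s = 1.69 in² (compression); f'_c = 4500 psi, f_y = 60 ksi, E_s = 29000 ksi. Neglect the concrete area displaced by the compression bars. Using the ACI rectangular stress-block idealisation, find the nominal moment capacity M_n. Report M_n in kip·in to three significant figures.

Assume both steels yield.
a = (A_s − A'_s) f_y/(0.85 f'_c b) = (8.14 − 1.69) × 60/(0.85 × 4.5 × 12.5) = 8.094 in.
c = a/β₁ = 8.094/0.825 = 9.811 in; ε'_s = 0.003(c − d')/c = 0.0024 ≥ ε_y = 0.0021, so the compression steel yields.
M_n = (A_s − A'_s) f_y (d − a/2) + A'_s f_y (d − d') = 387 × (26 − 4.047) + 101.4 × (26 − 2.1) = 8495.8 + 2423.5 = 10919.3 kip·in.

M_n ≈ 10900 kip·in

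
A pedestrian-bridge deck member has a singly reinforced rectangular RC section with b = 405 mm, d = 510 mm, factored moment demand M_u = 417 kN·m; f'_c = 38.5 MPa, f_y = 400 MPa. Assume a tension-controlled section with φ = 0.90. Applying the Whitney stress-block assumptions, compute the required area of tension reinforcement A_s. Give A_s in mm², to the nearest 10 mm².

M_n = M_u/φ = 417/0.90 = 463.333 kN·m.
With M_n = 0.85 f'_c a b (d − a/2), solve the quadratic for a:
a = d − √(d² − 2M_n/(0.85 f'_c b)) = 510 − √(510² − 2 × 463.333×10⁶/(0.85 × 38.5 × 405)) = 73.90 mm.
A_s = 0.85 f'_c a b / f_y = 0.85 × 38.5 × 73.90 × 405 / 400 = 2448.6 mm².

A_s ≈ 2450 mm²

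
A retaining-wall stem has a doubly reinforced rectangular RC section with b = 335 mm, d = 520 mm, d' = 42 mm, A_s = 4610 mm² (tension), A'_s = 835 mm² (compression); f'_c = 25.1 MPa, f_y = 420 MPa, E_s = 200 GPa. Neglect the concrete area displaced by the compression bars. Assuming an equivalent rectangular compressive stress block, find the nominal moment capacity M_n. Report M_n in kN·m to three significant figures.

M_n ≈ 816 kN·m

Assume both tension and compression steel yield.
Net tension couple steel: A_s − A'_s = 3775 mm².
a = (A_s − A'_s) f_y / (0.85 f'_c b) = 1585500/(0.85 × 25.1 × 335) = 221.83 mm.
c = a/β₁ = 221.83/0.85 = 260.98 mm; ε'_s = 0.003(c − d')/c = 0.0025 ≥ f_y/E_s = 0.0021, so compression steel does yield.
M_n = (A_s − A'_s) f_y (d − a/2) + A'_s f_y (d − d') = [1585500 × (520 − 110.915) + 350700 × (520 − 42)] × 10⁻⁶ = 648.60 + 167.63 = 816.23 kN·m.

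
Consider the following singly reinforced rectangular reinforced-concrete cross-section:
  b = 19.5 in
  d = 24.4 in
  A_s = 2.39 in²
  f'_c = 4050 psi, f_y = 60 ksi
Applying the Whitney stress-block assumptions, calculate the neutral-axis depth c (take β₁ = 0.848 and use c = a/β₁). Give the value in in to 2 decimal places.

T = A_s f_y = 2.39 × 60 = 143.4 kips.
a = T/(0.85 f'_c b) = 143.4/(0.85 × 4.05 × 19.5) = 2.1362 in.
With β₁ = 0.848, c = a/β₁ = 2.1362/0.848 = 2.52 in.

c ≈ 2.52 in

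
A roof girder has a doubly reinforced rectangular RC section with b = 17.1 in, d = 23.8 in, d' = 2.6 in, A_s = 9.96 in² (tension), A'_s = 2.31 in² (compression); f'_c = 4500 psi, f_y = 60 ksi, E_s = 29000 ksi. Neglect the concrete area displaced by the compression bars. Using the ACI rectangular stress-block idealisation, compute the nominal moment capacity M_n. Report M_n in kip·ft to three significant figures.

Assume both steels yield.
a = (A_s − A'_s) f_y/(0.85 f'_c b) = (9.96 − 2.31) × 60/(0.85 × 4.5 × 17.1) = 7.018 in.
c = a/β₁ = 7.018/0.825 = 8.507 in; ε'_s = 0.003(c − d')/c = 0.0021 ≥ ε_y = 0.0021, so the compression steel yields.
M_n = (A_s − A'_s) f_y (d − a/2) + A'_s f_y (d − d') = 459 × (23.8 − 3.509) + 138.6 × (23.8 − 2.6) = 9313.6 + 2938.3 = 12251.9 kip·in = 12251.9/12 = 1020.99 kip·ft.

M_n ≈ 1020 kip·ft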